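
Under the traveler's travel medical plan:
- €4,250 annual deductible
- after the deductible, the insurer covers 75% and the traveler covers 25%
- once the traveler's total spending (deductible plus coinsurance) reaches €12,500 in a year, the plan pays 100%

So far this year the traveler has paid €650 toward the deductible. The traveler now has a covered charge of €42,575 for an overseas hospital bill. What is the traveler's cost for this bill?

Remaining deductible: €4,250 − €650 = €3,600.
The remaining €38,975 (= €42,575 − €3,600) moves to coinsurance.
25% of €38,975 = €9,743.75 falls to the traveler.
That puts the traveler's cost at €3,600 + €9,743.75 = €13,343.75 before any cap.
That would bring total out-of-pocket to €13,993.75, past the €12,500 cap. The traveler is capped at €12,500 − €650 = €11,850 on this claim.

€11,850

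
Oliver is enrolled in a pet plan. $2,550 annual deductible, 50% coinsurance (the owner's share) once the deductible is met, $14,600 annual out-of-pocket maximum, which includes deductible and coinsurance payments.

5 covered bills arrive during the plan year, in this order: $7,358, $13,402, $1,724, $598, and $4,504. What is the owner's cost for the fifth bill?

#1 ($7,358): $2,550 finishes the deductible; $4,808 goes to coinsurance; owner's 50% is $2,404. Owner pays $4,954; OOP now $4,954.
#2 ($13,402): deductible already satisfied, so owner's share is 50% × $13,402 = $6,701. Owner owes $6,701 (running OOP $11,655).
#3 ($1,724): deductible met; 50% of $1,724 = $862. Owner owes $862 (running OOP $12,517).
#4 ($598): deductible already satisfied, so owner's share is 50% × $598 = $299. Cost to owner: $299. OOP to date $12,816.
#5 ($4,504): 50% coinsurance on $4,504 = $2,252. That would push OOP to $15,068, over the $14,600 cap, so owner pays $14,600 − $12,816 = $1,784.

$1,784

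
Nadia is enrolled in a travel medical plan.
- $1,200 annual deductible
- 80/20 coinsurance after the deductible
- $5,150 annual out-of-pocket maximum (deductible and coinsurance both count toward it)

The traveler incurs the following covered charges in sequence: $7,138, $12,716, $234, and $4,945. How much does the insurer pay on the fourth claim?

Claim 1 ($7,138): $1,200 finishes the deductible; $5,938 goes to coinsurance; traveler's 20% is $1,187.60. Cost to traveler: $2,387.60. OOP to date $2,387.60. Plan pays $7,138 − $2,387.60 = $4,750.40.
Claim 2 ($12,716): deductible met; 20% of $12,716 = $2,543.20. Traveler owes $2,543.20 (running OOP $4,930.80). Insurer: $12,716 − $2,543.20 = $10,172.80.
Claim 3 ($234): deductible already satisfied, so traveler's share is 20% × $234 = $46.80. Cost to traveler: $46.80. OOP to date $4,977.60. Insurer: $234 − $46.80 = $187.20.
Claim 4 ($4,945): 20% coinsurance on $4,945 = $989. OOP would hit $5,966.60 > $5,150, so the cap limits the traveler to $5,150 − $4,977.60 = $172.40. Plan pays $4,945 − $172.40 = $4,772.60.

$4,772.60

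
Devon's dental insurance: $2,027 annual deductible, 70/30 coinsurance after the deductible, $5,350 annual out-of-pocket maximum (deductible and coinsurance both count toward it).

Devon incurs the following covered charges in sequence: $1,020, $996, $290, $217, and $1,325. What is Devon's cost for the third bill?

Claim 1 ($1,020): entire amount goes to the deductible. Cost to patient: $1,020. OOP to date $1,020.
Claim 2 ($996): entire amount goes to the deductible. Patient owes $996 (running OOP $2,016).
Claim 3 ($290): deductible takes $11, $279 remains; coinsurance $279 × 30% = $83.70. Patient owes $94.70 (running OOP $2,110.70).

$94.70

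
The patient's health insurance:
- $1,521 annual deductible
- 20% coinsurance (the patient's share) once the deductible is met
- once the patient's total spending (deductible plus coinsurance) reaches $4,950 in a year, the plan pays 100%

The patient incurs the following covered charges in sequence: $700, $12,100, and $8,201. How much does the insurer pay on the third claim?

#1 ($700): entire amount goes to the deductible. Patient pays $700; OOP now $700. Insurer: $700 − $700 = $0.
#2 ($12,100): deductible takes $821, $11,279 remains; 20% of $11,279 = $2,255.80. Cost to patient: $3,076.80. OOP to date $3,776.80. Insurer: $12,100 − $3,076.80 = $9,023.20.
#3 ($8,201): deductible met; 20% of $8,201 = $1,640.20. That would push OOP to $5,417, over the $4,950 cap, so patient pays $4,950 − $3,776.80 = $1,173.20. Plan pays $8,201 − $1,173.20 = $7,027.80.

$7,027.80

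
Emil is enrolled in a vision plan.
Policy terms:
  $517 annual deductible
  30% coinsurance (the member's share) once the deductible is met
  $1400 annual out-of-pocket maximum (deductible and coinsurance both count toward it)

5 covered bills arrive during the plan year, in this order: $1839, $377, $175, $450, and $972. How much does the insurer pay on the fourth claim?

Claim 1 — $1839: $517 finishes the deductible; $1322 goes to coinsurance; 30% of $1322 = $396.60. Cost to member: $913.60. OOP to date $913.60. Insurer: $1839 − $913.60 = $925.40.
Claim 2 — $377: deductible met; 30% of $377 = $113.10. Member owes $113.10 (running OOP $1026.70). Insurer: $377 − $113.10 = $263.90.
Claim 3 — $175: deductible already satisfied, so member's share is 30% × $175 = $52.50. Member owes $52.50 (running OOP $1079.20). Plan pays $175 − $52.50 = $122.50.
Claim 4 — $450: deductible met; 30% of $450 = $135. Cost to member: $135. OOP to date $1214.20. Plan pays $450 − $135 = $315.

$315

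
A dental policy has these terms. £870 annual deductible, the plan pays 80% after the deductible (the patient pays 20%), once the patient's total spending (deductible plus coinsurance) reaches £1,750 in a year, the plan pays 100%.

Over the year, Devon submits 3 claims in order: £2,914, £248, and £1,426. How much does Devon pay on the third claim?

£285.20

#1 (£2,914): £870 finishes the deductible; £2,044 goes to coinsurance; 20% of £2,044 = £408.80. Patient pays £1,278.80; OOP now £1,278.80.
#2 (£248): 20% coinsurance on £248 = £49.60. Cost to patient: £49.60. OOP to date £1,328.40.
#3 (£1,426): 20% coinsurance on £1,426 = £285.20. Patient owes £285.20 (running OOP £1,613.60).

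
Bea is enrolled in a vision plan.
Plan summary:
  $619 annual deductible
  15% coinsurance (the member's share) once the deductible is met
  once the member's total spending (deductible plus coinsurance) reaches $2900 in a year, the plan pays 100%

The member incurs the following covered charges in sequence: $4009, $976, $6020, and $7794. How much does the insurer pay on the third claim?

$5117

Bill 1, $4009: deductible takes $619, $3390 remains; member's 15% is $508.50. Member owes $1127.50 (running OOP $1127.50). Plan pays $4009 − $1127.50 = $2881.50.
Bill 2, $976: 15% coinsurance on $976 = $146.40. Member owes $146.40 (running OOP $1273.90). Plan pays $976 − $146.40 = $829.60.
Bill 3, $6020: deductible met; 15% of $6020 = $903. Member pays $903; OOP now $2176.90. Insurer: $6020 − $903 = $5117.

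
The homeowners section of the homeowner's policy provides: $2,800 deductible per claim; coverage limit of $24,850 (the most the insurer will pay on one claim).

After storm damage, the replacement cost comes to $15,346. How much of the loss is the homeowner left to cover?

Less the $2,800 deductible: $15,346 − $2,800 = $12,546.
$12,546 is within the $24,850 limit, so the insurer pays $12,546.
Out of pocket: $15,346 − $12,546 = $2,800.

$2,800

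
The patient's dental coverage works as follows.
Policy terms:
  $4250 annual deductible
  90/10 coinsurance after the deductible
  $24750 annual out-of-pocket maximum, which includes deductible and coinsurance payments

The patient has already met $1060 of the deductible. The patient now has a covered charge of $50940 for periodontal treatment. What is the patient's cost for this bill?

Deductible still to meet: $4250 − $1060 = $3190.
The remaining $47750 (= $50940 − $3190) moves to coinsurance.
Patient's 10% share of $47750 is $4775.
Patient responsibility before any cap: $3190 + $4775 = $7965.
Cumulative spending $1060 + $7965 = $9025 stays under the $24750 maximum.

$7965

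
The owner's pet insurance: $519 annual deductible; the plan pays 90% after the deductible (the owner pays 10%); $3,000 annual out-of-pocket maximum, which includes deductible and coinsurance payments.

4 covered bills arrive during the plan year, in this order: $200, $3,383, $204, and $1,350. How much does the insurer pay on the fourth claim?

$1,215

Claim 1 ($200): entire amount goes to the deductible. Cost to owner: $200. OOP to date $200. Plan pays $200 − $200 = $0.
Claim 2 ($3,383): deductible takes $319, $3,064 remains; owner's 10% is $306.40. Owner pays $625.40; OOP now $825.40. Plan pays $3,383 − $625.40 = $2,757.60.
Claim 3 ($204): deductible met; 10% of $204 = $20.40. Owner owes $20.40 (running OOP $845.80). Plan pays $204 − $20.40 = $183.60.
Claim 4 ($1,350): deductible met; 10% of $1,350 = $135. Cost to owner: $135. OOP to date $980.80. Insurer: $1,350 − $135 = $1,215.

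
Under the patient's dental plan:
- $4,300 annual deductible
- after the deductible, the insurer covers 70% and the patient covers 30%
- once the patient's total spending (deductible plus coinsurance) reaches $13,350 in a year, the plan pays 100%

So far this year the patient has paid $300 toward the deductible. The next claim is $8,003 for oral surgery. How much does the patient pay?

Deductible still to meet: $4,300 − $300 = $4,000.
The remaining $4,003 (= $8,003 − $4,000) moves to coinsurance.
30% of $4,003 = $1,200.90 falls to the patient.
That puts the patient's cost at $4,000 + $1,200.90 = $5,200.90 before any cap.
Total out-of-pocket so far would be $300 + $5,200.90 = $5,500.90, below the $13,350 cap — no reduction.

$5,200.90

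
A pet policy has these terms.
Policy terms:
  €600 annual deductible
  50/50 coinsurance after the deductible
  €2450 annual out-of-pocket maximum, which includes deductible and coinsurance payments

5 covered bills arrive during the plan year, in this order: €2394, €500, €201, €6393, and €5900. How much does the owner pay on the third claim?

€100.50

Claim 1 — €2394: €600 finishes the deductible; €1794 goes to coinsurance; owner's 50% is €897. Owner pays €1497; OOP now €1497.
Claim 2 — €500: deductible met; 50% of €500 = €250. Cost to owner: €250. OOP to date €1747.
Claim 3 — €201: deductible already satisfied, so owner's share is 50% × €201 = €100.50. Owner owes €100.50 (running OOP €1847.50).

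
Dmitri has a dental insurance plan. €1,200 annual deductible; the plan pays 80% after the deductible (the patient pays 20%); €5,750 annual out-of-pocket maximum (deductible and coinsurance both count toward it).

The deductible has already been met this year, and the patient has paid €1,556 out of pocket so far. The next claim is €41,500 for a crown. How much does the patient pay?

The deductible is already satisfied, so the full bill goes to coinsurance.
20% of €41,500 = €8,300 falls to the patient.
Adding €8,300 to the €1,556 already spent would give €9,856, which exceeds the €5,750 cap; the patient pays just €5,750 − €1,556 = €4,194.

€4,194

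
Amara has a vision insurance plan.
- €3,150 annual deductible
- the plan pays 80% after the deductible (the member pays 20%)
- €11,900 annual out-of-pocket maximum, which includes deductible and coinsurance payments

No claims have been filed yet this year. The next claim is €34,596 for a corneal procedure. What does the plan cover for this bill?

€25,156.80

Deductible not yet touched, so the first €3,150 of the bill goes to the deductible.
After the €3,150 deductible portion, €34,596 − €3,150 = €31,446 is subject to coinsurance.
20% of €31,446 = €6,289.20 falls to the member.
Member responsibility before any cap: €3,150 + €6,289.20 = €9,439.20.
Year-to-date out-of-pocket becomes €0 + €9,439.20 = €9,439.20, still under the €11,900 maximum, so no cap applies.
Insurer pays the balance: €34,596 − €9,439.20 = €25,156.80.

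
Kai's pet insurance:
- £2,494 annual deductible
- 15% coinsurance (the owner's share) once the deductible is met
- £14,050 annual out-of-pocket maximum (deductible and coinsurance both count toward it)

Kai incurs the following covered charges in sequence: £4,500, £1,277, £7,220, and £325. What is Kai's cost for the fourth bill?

£48.75

Claim 1 (£4,500): deductible takes £2,494, £2,006 remains; 15% of £2,006 = £300.90. Owner owes £2,794.90 (running OOP £2,794.90).
Claim 2 (£1,277): 15% coinsurance on £1,277 = £191.55. Owner pays £191.55; OOP now £2,986.45.
Claim 3 (£7,220): 15% coinsurance on £7,220 = £1,083. Owner pays £1,083; OOP now £4,069.45.
Claim 4 (£325): deductible met; 15% of £325 = £48.75. Cost to owner: £48.75. OOP to date £4,118.20.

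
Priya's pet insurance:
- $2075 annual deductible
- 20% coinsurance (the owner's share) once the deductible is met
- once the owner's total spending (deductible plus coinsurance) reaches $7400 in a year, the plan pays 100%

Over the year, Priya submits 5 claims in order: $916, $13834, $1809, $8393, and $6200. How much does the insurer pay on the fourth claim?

#1 ($916): entire amount goes to the deductible. Owner owes $916 (running OOP $916). Insurer: $916 − $916 = $0.
#2 ($13834): $1159 finishes the deductible; $12675 goes to coinsurance; 20% of $12675 = $2535. Owner pays $3694; OOP now $4610. Plan pays $13834 − $3694 = $10140.
#3 ($1809): deductible met; 20% of $1809 = $361.80. Owner owes $361.80 (running OOP $4971.80). Plan pays $1809 − $361.80 = $1447.20.
#4 ($8393): 20% coinsurance on $8393 = $1678.60. Owner pays $1678.60; OOP now $6650.40. Insurer: $8393 − $1678.60 = $6714.40.

$6714.40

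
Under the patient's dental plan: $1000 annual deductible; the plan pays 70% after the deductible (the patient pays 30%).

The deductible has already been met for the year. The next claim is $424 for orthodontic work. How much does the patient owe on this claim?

$127.20

The deductible is already satisfied, so the full bill goes to coinsurance.
Coinsurance: $424 × 30% = $127.20.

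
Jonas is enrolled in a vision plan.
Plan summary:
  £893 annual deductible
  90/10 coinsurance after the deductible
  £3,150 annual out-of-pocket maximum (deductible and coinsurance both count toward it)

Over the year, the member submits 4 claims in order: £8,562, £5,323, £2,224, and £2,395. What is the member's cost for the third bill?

£222.40

Claim 1 (£8,562): £893 finishes the deductible; £7,669 goes to coinsurance; 10% of £7,669 = £766.90. Member owes £1,659.90 (running OOP £1,659.90).
Claim 2 (£5,323): deductible already satisfied, so member's share is 10% × £5,323 = £532.30. Member owes £532.30 (running OOP £2,192.20).
Claim 3 (£2,224): 10% coinsurance on £2,224 = £222.40. Cost to member: £222.40. OOP to date £2,414.60.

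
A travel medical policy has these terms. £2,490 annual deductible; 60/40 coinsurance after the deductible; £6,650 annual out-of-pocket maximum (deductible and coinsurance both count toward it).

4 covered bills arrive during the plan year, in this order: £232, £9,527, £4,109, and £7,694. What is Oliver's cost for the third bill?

#1 (£232): entire amount goes to the deductible. Traveler owes £232 (running OOP £232).
#2 (£9,527): deductible takes £2,258, £7,269 remains; traveler's 40% is £2,907.60. Traveler pays £5,165.60; OOP now £5,397.60.
#3 (£4,109): deductible already satisfied, so traveler's share is 40% × £4,109 = £1,643.60. OOP would hit £7,041.20 > £6,650, so the cap limits the traveler to £6,650 − £5,397.60 = £1,252.40.

£1,252.40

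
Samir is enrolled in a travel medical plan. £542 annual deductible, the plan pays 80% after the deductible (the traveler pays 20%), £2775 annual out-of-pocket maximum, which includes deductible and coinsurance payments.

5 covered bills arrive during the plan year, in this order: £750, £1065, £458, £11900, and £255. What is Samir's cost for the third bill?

£91.60

Bill 1, £750: deductible takes £542, £208 remains; 20% of £208 = £41.60. Traveler owes £583.60 (running OOP £583.60).
Bill 2, £1065: 20% coinsurance on £1065 = £213. Traveler owes £213 (running OOP £796.60).
Bill 3, £458: 20% coinsurance on £458 = £91.60. Traveler owes £91.60 (running OOP £888.20).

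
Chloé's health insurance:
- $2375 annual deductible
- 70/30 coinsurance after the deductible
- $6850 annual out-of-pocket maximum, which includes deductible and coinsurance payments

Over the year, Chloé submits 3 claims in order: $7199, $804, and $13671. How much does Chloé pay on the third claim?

Claim 1 — $7199: $2375 finishes the deductible; $4824 goes to coinsurance; coinsurance $4824 × 30% = $1447.20. Patient pays $3822.20; OOP now $3822.20.
Claim 2 — $804: deductible already satisfied, so patient's share is 30% × $804 = $241.20. Patient pays $241.20; OOP now $4063.40.
Claim 3 — $13671: 30% coinsurance on $13671 = $4101.30. OOP would hit $8164.70 > $6850, so the cap limits the patient to $6850 − $4063.40 = $2786.60.

$2786.60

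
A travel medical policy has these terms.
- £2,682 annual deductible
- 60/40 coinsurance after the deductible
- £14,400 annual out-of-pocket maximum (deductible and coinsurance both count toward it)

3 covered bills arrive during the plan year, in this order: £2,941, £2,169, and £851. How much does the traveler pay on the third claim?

£340.40

Claim 1 (£2,941): deductible takes £2,682, £259 remains; traveler's 40% is £103.60. Cost to traveler: £2,785.60. OOP to date £2,785.60.
Claim 2 (£2,169): deductible met; 40% of £2,169 = £867.60. Traveler owes £867.60 (running OOP £3,653.20).
Claim 3 (£851): deductible met; 40% of £851 = £340.40. Traveler owes £340.40 (running OOP £3,993.60).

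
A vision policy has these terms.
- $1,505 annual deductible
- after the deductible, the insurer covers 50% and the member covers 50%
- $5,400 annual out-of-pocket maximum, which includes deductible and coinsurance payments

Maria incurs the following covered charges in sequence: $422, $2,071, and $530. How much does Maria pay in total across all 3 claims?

$2,264

#1 ($422): fully absorbed by the deductible. Member owes $422 (running OOP $422).
#2 ($2,071): deductible takes $1,083, $988 remains; member's 50% is $494. Cost to member: $1,577. OOP to date $1,999.
#3 ($530): deductible met; 50% of $530 = $265. Member pays $265; OOP now $2,264.
Summing the member's payments: $422 + $1,577 + $265 = $2,264.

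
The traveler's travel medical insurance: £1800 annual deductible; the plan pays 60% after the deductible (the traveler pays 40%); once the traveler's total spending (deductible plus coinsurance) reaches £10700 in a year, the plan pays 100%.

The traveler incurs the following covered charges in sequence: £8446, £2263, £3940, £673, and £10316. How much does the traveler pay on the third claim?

#1 (£8446): £1800 finishes the deductible; £6646 goes to coinsurance; traveler's 40% is £2658.40. Traveler pays £4458.40; OOP now £4458.40.
#2 (£2263): 40% coinsurance on £2263 = £905.20. Traveler pays £905.20; OOP now £5363.60.
#3 (£3940): deductible met; 40% of £3940 = £1576. Cost to traveler: £1576. OOP to date £6939.60.

£1576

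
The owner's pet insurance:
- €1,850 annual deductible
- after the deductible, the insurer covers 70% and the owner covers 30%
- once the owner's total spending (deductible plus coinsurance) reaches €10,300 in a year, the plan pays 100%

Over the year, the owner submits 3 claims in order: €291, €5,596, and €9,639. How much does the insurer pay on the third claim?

Claim 1 (€291): all of it applies to the deductible. Cost to owner: €291. OOP to date €291. Insurer: €291 − €291 = €0.
Claim 2 (€5,596): deductible takes €1,559, €4,037 remains; 30% of €4,037 = €1,211.10. Owner pays €2,770.10; OOP now €3,061.10. Plan pays €5,596 − €2,770.10 = €2,825.90.
Claim 3 (€9,639): 30% coinsurance on €9,639 = €2,891.70. Owner pays €2,891.70; OOP now €5,952.80. Insurer: €9,639 − €2,891.70 = €6,747.30.

€6,747.30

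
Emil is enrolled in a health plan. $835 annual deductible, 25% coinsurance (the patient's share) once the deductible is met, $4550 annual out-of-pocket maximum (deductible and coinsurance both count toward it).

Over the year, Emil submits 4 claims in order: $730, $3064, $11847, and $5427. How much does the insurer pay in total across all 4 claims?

#1 ($730): fully absorbed by the deductible. Cost to patient: $730. OOP to date $730. Insurer: $730 − $730 = $0.
#2 ($3064): $105 finishes the deductible; $2959 goes to coinsurance; 25% of $2959 = $739.75. Cost to patient: $844.75. OOP to date $1574.75. Insurer: $3064 − $844.75 = $2219.25.
#3 ($11847): deductible already satisfied, so patient's share is 25% × $11847 = $2961.75. Cost to patient: $2961.75. OOP to date $4536.50. Insurer: $11847 − $2961.75 = $8885.25.
#4 ($5427): deductible already satisfied, so patient's share is 25% × $5427 = $1356.75. That would push OOP to $5893.25, over the $4550 cap, so patient pays $4550 − $4536.50 = $13.50. Insurer: $5427 − $13.50 = $5413.50.
Insurer total = bills − patient's total = $21068 − $4550 = $16518.

$16518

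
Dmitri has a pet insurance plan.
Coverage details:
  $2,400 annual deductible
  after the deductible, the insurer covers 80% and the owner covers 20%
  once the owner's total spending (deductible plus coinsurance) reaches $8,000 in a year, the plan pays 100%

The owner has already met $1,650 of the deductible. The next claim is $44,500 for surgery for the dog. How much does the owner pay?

Deductible still to meet: $2,400 − $1,650 = $750.
After the $750 deductible portion, $44,500 − $750 = $43,750 is subject to coinsurance.
20% of $43,750 = $8,750 falls to the owner.
That puts the owner's cost at $750 + $8,750 = $9,500 before any cap.
Adding $9,500 to the $1,650 already spent would give $11,150, which exceeds the $8,000 cap; the owner pays just $8,000 − $1,650 = $6,350.

$6,350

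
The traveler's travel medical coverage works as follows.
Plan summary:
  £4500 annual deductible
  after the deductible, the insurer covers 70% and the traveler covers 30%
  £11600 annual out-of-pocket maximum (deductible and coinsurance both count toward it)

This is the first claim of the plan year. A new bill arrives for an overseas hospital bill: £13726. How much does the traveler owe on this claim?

£7267.80

Nothing has been paid toward the £4500 deductible, so the first £4500 of this charge is applied there.
After the £4500 deductible portion, £13726 − £4500 = £9226 is subject to coinsurance.
Coinsurance: £9226 × 30% = £2767.80.
That puts the traveler's cost at £4500 + £2767.80 = £7267.80 before any cap.
Cumulative spending £0 + £7267.80 = £7267.80 stays under the £11600 maximum.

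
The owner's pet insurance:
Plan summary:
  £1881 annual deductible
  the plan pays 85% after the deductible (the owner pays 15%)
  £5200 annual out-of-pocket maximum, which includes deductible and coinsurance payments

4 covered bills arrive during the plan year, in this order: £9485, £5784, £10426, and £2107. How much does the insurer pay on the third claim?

£9115.20

Claim 1 (£9485): £1881 to deductible, leaving £7604; 15% of £7604 = £1140.60. Cost to owner: £3021.60. OOP to date £3021.60. Insurer: £9485 − £3021.60 = £6463.40.
Claim 2 (£5784): deductible already satisfied, so owner's share is 15% × £5784 = £867.60. Owner owes £867.60 (running OOP £3889.20). Insurer: £5784 − £867.60 = £4916.40.
Claim 3 (£10426): deductible met; 15% of £10426 = £1563.90. Adding that to £3889.20 gives £5453.10, past the £5200 cap; owner pays only £5200 − £3889.20 = £1310.80. Plan pays £10426 − £1310.80 = £9115.20.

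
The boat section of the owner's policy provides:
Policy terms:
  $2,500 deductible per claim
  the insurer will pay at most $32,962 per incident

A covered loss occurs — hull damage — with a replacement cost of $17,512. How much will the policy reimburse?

$15,012

Less the $2,500 deductible: $17,512 − $2,500 = $15,012.
$15,012 is within the $32,962 limit, so the insurer pays $15,012.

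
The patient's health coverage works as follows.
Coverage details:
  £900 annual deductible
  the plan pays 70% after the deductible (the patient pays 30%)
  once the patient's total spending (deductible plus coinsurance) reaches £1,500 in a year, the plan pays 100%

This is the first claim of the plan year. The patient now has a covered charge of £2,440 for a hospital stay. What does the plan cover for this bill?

The full £900 deductible is still open; £900 of this bill applies to it.
After the £900 deductible portion, £2,440 − £900 = £1,540 is subject to coinsurance.
Coinsurance: £1,540 × 30% = £462.
So the patient owes £900 + £462 = £1,362 before any cap.
Total out-of-pocket so far would be £0 + £1,362 = £1,362, below the £1,500 cap — no reduction.
The insurer covers the remainder: £2,440 − £1,362 = £1,078.

£1,078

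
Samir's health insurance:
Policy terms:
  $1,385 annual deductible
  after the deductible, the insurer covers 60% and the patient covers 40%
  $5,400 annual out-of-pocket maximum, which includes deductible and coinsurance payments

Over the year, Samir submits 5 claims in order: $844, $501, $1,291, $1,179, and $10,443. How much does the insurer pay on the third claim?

Bill 1, $844: all of it applies to the deductible. Patient pays $844; OOP now $844. Plan pays $844 − $844 = $0.
Bill 2, $501: entire amount goes to the deductible. Cost to patient: $501. OOP to date $1,345. Insurer: $501 − $501 = $0.
Bill 3, $1,291: $40 finishes the deductible; $1,251 goes to coinsurance; coinsurance $1,251 × 40% = $500.40. Cost to patient: $540.40. OOP to date $1,885.40. Plan pays $1,291 − $540.40 = $750.60.

$750.60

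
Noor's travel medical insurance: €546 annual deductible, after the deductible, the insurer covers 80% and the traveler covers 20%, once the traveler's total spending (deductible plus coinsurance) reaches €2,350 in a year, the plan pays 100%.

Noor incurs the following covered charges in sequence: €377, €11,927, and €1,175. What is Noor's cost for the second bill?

€1,973

Bill 1, €377: entire amount goes to the deductible. Cost to traveler: €377. OOP to date €377.
Bill 2, €11,927: €169 finishes the deductible; €11,758 goes to coinsurance; traveler's 20% is €2,351.60. Together that's €169 + €2,351.60 = €2,520.60. That would push OOP to €2,897.60, over the €2,350 cap, so traveler pays €2,350 − €377 = €1,973.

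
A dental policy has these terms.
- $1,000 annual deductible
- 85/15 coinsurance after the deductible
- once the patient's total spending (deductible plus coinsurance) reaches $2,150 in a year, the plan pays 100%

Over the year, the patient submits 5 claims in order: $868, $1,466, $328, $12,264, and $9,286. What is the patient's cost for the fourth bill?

$900.70

Claim 1 — $868: entire amount goes to the deductible. Cost to patient: $868. OOP to date $868.
Claim 2 — $1,466: deductible takes $132, $1,334 remains; coinsurance $1,334 × 15% = $200.10. Patient pays $332.10; OOP now $1,200.10.
Claim 3 — $328: 15% coinsurance on $328 = $49.20. Patient pays $49.20; OOP now $1,249.30.
Claim 4 — $12,264: 15% coinsurance on $12,264 = $1,839.60. OOP would hit $3,088.90 > $2,150, so the cap limits the patient to $2,150 − $1,249.30 = $900.70.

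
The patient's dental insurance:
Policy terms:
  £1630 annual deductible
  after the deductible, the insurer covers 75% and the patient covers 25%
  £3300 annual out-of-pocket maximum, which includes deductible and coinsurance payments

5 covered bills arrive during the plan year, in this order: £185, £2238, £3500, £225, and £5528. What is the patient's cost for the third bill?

Claim 1 — £185: entire amount goes to the deductible. Cost to patient: £185. OOP to date £185.
Claim 2 — £2238: deductible takes £1445, £793 remains; coinsurance £793 × 25% = £198.25. Cost to patient: £1643.25. OOP to date £1828.25.
Claim 3 — £3500: deductible met; 25% of £3500 = £875. Cost to patient: £875. OOP to date £2703.25.

£875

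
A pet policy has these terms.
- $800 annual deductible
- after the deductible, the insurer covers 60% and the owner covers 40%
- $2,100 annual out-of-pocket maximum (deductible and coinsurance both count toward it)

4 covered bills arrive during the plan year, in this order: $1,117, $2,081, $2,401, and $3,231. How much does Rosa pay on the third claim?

$340.80

Claim 1 — $1,117: deductible takes $800, $317 remains; coinsurance $317 × 40% = $126.80. Owner owes $926.80 (running OOP $926.80).
Claim 2 — $2,081: 40% coinsurance on $2,081 = $832.40. Owner pays $832.40; OOP now $1,759.20.
Claim 3 — $2,401: deductible already satisfied, so owner's share is 40% × $2,401 = $960.40. OOP would hit $2,719.60 > $2,100, so the cap limits the owner to $2,100 − $1,759.20 = $340.80.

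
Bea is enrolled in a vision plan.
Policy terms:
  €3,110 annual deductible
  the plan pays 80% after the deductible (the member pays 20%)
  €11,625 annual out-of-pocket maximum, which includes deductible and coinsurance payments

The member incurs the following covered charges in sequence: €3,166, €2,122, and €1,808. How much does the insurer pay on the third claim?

€1,446.40

Bill 1, €3,166: deductible takes €3,110, €56 remains; coinsurance €56 × 20% = €11.20. Cost to member: €3,121.20. OOP to date €3,121.20. Insurer: €3,166 − €3,121.20 = €44.80.
Bill 2, €2,122: 20% coinsurance on €2,122 = €424.40. Member pays €424.40; OOP now €3,545.60. Insurer: €2,122 − €424.40 = €1,697.60.
Bill 3, €1,808: deductible met; 20% of €1,808 = €361.60. Member pays €361.60; OOP now €3,907.20. Plan pays €1,808 − €361.60 = €1,446.40.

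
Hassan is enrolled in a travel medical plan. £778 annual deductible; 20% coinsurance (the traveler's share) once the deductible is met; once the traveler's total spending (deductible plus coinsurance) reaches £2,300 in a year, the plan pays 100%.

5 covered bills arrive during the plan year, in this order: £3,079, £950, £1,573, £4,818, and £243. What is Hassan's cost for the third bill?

Claim 1 — £3,079: deductible takes £778, £2,301 remains; traveler's 20% is £460.20. Traveler owes £1,238.20 (running OOP £1,238.20).
Claim 2 — £950: 20% coinsurance on £950 = £190. Traveler pays £190; OOP now £1,428.20.
Claim 3 — £1,573: deductible met; 20% of £1,573 = £314.60. Traveler pays £314.60; OOP now £1,742.80.

£314.60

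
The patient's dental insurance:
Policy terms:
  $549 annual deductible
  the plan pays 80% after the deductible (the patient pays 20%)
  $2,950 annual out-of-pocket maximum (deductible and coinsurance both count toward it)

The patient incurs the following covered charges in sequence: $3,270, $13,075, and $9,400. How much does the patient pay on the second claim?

$1,856.80

Claim 1 ($3,270): $549 finishes the deductible; $2,721 goes to coinsurance; patient's 20% is $544.20. Cost to patient: $1,093.20. OOP to date $1,093.20.
Claim 2 ($13,075): 20% coinsurance on $13,075 = $2,615. OOP would hit $3,708.20 > $2,950, so the cap limits the patient to $2,950 − $1,093.20 = $1,856.80.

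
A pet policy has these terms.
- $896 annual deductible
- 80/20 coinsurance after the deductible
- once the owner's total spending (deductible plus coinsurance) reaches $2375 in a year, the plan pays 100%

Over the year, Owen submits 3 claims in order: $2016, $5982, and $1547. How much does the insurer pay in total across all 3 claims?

Claim 1 — $2016: deductible takes $896, $1120 remains; 20% of $1120 = $224. Owner owes $1120 (running OOP $1120). Plan pays $2016 − $1120 = $896.
Claim 2 — $5982: deductible met; 20% of $5982 = $1196.40. Owner owes $1196.40 (running OOP $2316.40). Plan pays $5982 − $1196.40 = $4785.60.
Claim 3 — $1547: deductible met; 20% of $1547 = $309.40. OOP would hit $2625.80 > $2375, so the cap limits the owner to $2375 − $2316.40 = $58.60. Insurer: $1547 − $58.60 = $1488.40.
Insurer total: $896 + $4785.60 + $1488.40 = $7170.

$7170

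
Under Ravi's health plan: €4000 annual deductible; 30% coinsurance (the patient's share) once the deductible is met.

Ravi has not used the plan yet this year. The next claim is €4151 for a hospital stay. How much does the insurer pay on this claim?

Nothing has been paid toward the €4000 deductible, so the first €4000 of this charge is applied there.
After the €4000 deductible portion, €4151 − €4000 = €151 is subject to coinsurance.
30% of €151 = €45.30 falls to the patient.
So the patient owes €4000 + €45.30 = €4045.30.
Insurer pays the balance: €4151 − €4045.30 = €105.70.

€105.70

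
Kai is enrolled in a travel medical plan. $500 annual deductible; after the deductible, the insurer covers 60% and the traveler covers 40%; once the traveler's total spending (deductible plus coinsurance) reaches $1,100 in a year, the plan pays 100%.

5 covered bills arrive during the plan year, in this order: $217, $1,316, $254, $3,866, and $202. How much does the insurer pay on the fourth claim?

Bill 1, $217: entire amount goes to the deductible. Traveler pays $217; OOP now $217. Insurer: $217 − $217 = $0.
Bill 2, $1,316: $283 to deductible, leaving $1,033; traveler's 40% is $413.20. Traveler pays $696.20; OOP now $913.20. Insurer: $1,316 − $696.20 = $619.80.
Bill 3, $254: 40% coinsurance on $254 = $101.60. Traveler pays $101.60; OOP now $1,014.80. Insurer: $254 − $101.60 = $152.40.
Bill 4, $3,866: deductible met; 40% of $3,866 = $1,546.40. OOP would hit $2,561.20 > $1,100, so the cap limits the traveler to $1,100 − $1,014.80 = $85.20. Plan pays $3,866 − $85.20 = $3,780.80.

$3,780.80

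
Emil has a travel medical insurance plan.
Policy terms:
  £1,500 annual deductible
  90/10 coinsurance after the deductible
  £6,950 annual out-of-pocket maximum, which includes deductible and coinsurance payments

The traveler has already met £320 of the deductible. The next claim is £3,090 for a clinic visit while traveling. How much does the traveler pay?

£1,371

Deductible still to meet: £1,500 − £320 = £1,180.
After the £1,180 deductible portion, £3,090 − £1,180 = £1,910 is subject to coinsurance.
Coinsurance: £1,910 × 10% = £191.
So the traveler owes £1,180 + £191 = £1,371 before any cap.
Cumulative spending £320 + £1,371 = £1,691 stays under the £6,950 maximum.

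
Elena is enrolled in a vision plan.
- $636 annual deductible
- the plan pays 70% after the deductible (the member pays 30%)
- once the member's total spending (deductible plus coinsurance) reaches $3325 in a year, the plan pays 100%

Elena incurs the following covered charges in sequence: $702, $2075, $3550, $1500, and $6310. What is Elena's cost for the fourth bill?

Claim 1 ($702): $636 to deductible, leaving $66; 30% of $66 = $19.80. Cost to member: $655.80. OOP to date $655.80.
Claim 2 ($2075): deductible already satisfied, so member's share is 30% × $2075 = $622.50. Member pays $622.50; OOP now $1278.30.
Claim 3 ($3550): 30% coinsurance on $3550 = $1065. Member pays $1065; OOP now $2343.30.
Claim 4 ($1500): deductible met; 30% of $1500 = $450. Cost to member: $450. OOP to date $2793.30.

$450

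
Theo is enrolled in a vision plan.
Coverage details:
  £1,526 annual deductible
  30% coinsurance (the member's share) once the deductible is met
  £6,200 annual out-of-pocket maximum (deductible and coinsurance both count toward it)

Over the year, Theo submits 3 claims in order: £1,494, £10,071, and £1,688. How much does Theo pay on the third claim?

£506.40

Claim 1 — £1,494: entire amount goes to the deductible. Member pays £1,494; OOP now £1,494.
Claim 2 — £10,071: £32 to deductible, leaving £10,039; coinsurance £10,039 × 30% = £3,011.70. Cost to member: £3,043.70. OOP to date £4,537.70.
Claim 3 — £1,688: deductible already satisfied, so member's share is 30% × £1,688 = £506.40. Member pays £506.40; OOP now £5,044.10.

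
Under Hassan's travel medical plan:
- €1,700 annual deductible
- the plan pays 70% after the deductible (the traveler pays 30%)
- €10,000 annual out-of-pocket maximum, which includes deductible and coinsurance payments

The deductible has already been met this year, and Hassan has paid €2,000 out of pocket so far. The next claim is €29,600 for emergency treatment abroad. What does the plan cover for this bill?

€21,600

The deductible is already satisfied, so the full bill goes to coinsurance.
30% of €29,600 = €8,880 falls to the traveler.
Adding €8,880 to the €2,000 already spent would give €10,880, which exceeds the €10,000 cap; the traveler pays just €10,000 − €2,000 = €8,000.
Insurer pays the balance: €29,600 − €8,000 = €21,600.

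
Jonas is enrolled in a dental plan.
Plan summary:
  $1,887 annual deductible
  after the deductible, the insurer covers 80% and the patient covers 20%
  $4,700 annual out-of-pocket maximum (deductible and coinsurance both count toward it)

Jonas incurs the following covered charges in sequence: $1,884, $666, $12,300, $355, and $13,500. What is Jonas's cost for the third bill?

Bill 1, $1,884: all of it applies to the deductible. Patient pays $1,884; OOP now $1,884.
Bill 2, $666: deductible takes $3, $663 remains; 20% of $663 = $132.60. Cost to patient: $135.60. OOP to date $2,019.60.
Bill 3, $12,300: 20% coinsurance on $12,300 = $2,460. Patient owes $2,460 (running OOP $4,479.60).

$2,460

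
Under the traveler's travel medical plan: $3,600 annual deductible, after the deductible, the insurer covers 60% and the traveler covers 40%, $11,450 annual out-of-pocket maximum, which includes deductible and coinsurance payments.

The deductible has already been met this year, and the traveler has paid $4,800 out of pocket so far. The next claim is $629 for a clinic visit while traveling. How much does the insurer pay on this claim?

The deductible is already satisfied, so the full bill goes to coinsurance.
40% of $629 = $251.60 falls to the traveler.
Year-to-date out-of-pocket becomes $4,800 + $251.60 = $5,051.60, still under the $11,450 maximum, so no cap applies.
The insurer covers the remainder: $629 − $251.60 = $377.40.

$377.40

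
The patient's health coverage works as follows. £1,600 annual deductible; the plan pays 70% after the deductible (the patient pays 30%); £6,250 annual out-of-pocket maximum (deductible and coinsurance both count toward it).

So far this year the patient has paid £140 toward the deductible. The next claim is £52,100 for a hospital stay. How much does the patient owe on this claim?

Deductible still to meet: £1,600 − £140 = £1,460.
That leaves £52,100 − £1,460 = £50,640 for coinsurance.
30% of £50,640 = £15,192 falls to the patient.
That puts the patient's cost at £1,460 + £15,192 = £16,652 before any cap.
That would bring total out-of-pocket to £16,792, past the £6,250 cap. The patient is capped at £6,250 − £140 = £6,110 on this claim.

£6,110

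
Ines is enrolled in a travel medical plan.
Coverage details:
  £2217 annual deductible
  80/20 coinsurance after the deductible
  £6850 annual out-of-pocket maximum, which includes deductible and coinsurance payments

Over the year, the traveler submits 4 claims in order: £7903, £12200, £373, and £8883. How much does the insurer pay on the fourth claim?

Claim 1 (£7903): £2217 finishes the deductible; £5686 goes to coinsurance; traveler's 20% is £1137.20. Traveler pays £3354.20; OOP now £3354.20. Insurer: £7903 − £3354.20 = £4548.80.
Claim 2 (£12200): deductible already satisfied, so traveler's share is 20% × £12200 = £2440. Cost to traveler: £2440. OOP to date £5794.20. Insurer: £12200 − £2440 = £9760.
Claim 3 (£373): deductible met; 20% of £373 = £74.60. Traveler pays £74.60; OOP now £5868.80. Insurer: £373 − £74.60 = £298.40.
Claim 4 (£8883): 20% coinsurance on £8883 = £1776.60. OOP would hit £7645.40 > £6850, so the cap limits the traveler to £6850 − £5868.80 = £981.20. Plan pays £8883 − £981.20 = £7901.80.

£7901.80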